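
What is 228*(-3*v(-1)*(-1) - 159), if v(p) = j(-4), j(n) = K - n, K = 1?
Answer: -32832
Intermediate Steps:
j(n) = 1 - n
v(p) = 5 (v(p) = 1 - 1*(-4) = 1 + 4 = 5)
228*(-3*v(-1)*(-1) - 159) = 228*(-3*5*(-1) - 159) = 228*(-15*(-1) - 159) = 228*(15 - 159) = 228*(-144) = -32832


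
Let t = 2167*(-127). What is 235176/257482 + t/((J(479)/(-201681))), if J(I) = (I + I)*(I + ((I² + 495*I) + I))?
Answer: 7198359350239005/57659081300512 ≈ 124.84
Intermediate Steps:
J(I) = 2*I*(I² + 497*I) (J(I) = (2*I)*(I + (I² + 496*I)) = (2*I)*(I² + 497*I) = 2*I*(I² + 497*I))
t = -275209
235176/257482 + t/((J(479)/(-201681))) = 235176/257482 - 275209*(-201681/(458882*(497 + 479))) = 235176*(1/257482) - 275209/((2*229441*976)*(-1/201681)) = 117588/128741 - 275209/(447868832*(-1/201681)) = 117588/128741 - 275209/(-447868832/201681) = 117588/128741 - 275209*(-201681/447868832) = 117588/128741 + 55504426329/447868832 = 7198359350239005/57659081300512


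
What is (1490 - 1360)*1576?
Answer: 204880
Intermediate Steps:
(1490 - 1360)*1576 = 130*1576 = 204880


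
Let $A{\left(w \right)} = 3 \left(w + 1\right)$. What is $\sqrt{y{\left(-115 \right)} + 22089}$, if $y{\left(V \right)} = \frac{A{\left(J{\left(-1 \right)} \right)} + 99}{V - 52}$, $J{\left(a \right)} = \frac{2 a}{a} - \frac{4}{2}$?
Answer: $\frac{\sqrt{616023087}}{167} \approx 148.62$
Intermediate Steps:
$J{\left(a \right)} = 0$ ($J{\left(a \right)} = 2 - 2 = 0$)
$A{\left(w \right)} = 3 + 3 w$ ($A{\left(w \right)} = 3 \left(1 + w\right) = 3 + 3 w$)
$y{\left(V \right)} = \frac{102}{-52 + V}$ ($y{\left(V \right)} = \frac{\left(3 + 3 \cdot 0\right) + 99}{V - 52} = \frac{\left(3 + 0\right) + 99}{-52 + V} = \frac{3 + 99}{-52 + V} = \frac{102}{-52 + V}$)
$\sqrt{y{\left(-115 \right)} + 22089} = \sqrt{\frac{102}{-52 - 115} + 22089} = \sqrt{\frac{102}{-167} + 22089} = \sqrt{102 \left(- \frac{1}{167}\right) + 22089} = \sqrt{- \frac{102}{167} + 22089} = \sqrt{\frac{3688761}{167}} = \frac{\sqrt{616023087}}{167}$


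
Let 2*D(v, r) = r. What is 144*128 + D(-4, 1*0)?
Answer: 18432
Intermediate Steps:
D(v, r) = r/2
144*128 + D(-4, 1*0) = 144*128 + (1*0)/2 = 18432 + (½)*0 = 18432 + 0 = 18432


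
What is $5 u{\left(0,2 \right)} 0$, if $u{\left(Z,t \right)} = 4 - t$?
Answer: $0$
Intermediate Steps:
$5 u{\left(0,2 \right)} 0 = 5 \left(4 - 2\right) 0 = 5 \cdot 2 \cdot 0 = 10 \cdot 0 = 0$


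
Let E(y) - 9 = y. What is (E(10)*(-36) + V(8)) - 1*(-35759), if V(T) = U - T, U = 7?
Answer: 35074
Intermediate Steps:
E(y) = 9 + y
V(T) = 7 - T
(E(10)*(-36) + V(8)) - 1*(-35759) = ((9 + 10)*(-36) + (7 - 1*8)) - 1*(-35759) = (19*(-36) + (7 - 8)) + 35759 = (-684 - 1) + 35759 = -685 + 35759 = 35074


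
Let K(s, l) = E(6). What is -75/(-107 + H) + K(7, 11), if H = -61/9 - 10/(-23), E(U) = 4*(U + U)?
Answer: 1141701/23462 ≈ 48.662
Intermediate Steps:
E(U) = 8*U (E(U) = 4*(2*U) = 8*U)
H = -1313/207 (H = -61*1/9 - 10*(-1/23) = -61/9 + 10/23 = -1313/207 ≈ -6.3430)
K(s, l) = 48 (K(s, l) = 8*6 = 48)
-75/(-107 + H) + K(7, 11) = -75/(-107 - 1313/207) + 48 = -75/(-23462/207) + 48 = -75*(-207/23462) + 48 = 15525/23462 + 48 = 1141701/23462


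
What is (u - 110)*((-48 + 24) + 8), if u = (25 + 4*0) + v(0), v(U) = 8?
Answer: 1232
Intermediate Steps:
u = 33 (u = (25 + 4*0) + 8 = (25 + 0) + 8 = 25 + 8 = 33)
(u - 110)*((-48 + 24) + 8) = (33 - 110)*((-48 + 24) + 8) = -77*(-24 + 8) = -77*(-16) = 1232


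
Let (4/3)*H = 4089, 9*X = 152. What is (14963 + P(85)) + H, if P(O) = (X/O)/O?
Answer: 4689538583/260100 ≈ 18030.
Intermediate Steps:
X = 152/9 (X = (⅑)*152 = 152/9 ≈ 16.889)
P(O) = 152/(9*O²) (P(O) = (152/(9*O))/O = 152/(9*O²))
H = 12267/4 (H = (¾)*4089 = 12267/4 ≈ 3066.8)
(14963 + P(85)) + H = (14963 + (152/9)/85²) + 12267/4 = (14963 + (152/9)*(1/7225)) + 12267/4 = (14963 + 152/65025) + 12267/4 = 972969227/65025 + 12267/4 = 4689538583/260100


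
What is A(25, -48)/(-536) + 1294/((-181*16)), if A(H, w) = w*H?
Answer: 173851/97016 ≈ 1.7920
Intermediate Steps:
A(H, w) = H*w
A(25, -48)/(-536) + 1294/((-181*16)) = (25*(-48))/(-536) + 1294/((-181*16)) = -1200*(-1/536) + 1294/(-2896) = 150/67 + 1294*(-1/2896) = 150/67 - 647/1448 = 173851/97016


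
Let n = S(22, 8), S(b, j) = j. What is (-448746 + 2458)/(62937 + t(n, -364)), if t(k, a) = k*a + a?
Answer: -446288/59661 ≈ -7.4804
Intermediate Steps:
n = 8
t(k, a) = a + a*k (t(k, a) = a*k + a = a + a*k)
(-448746 + 2458)/(62937 + t(n, -364)) = (-448746 + 2458)/(62937 - 364*(1 + 8)) = -446288/(62937 - 364*9) = -446288/(62937 - 3276) = -446288/59661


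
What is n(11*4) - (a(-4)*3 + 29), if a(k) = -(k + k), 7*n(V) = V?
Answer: -327/7 ≈ -46.714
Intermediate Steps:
n(V) = V/7
a(k) = -2*k
n(11*4) - (a(-4)*3 + 29) = (11*4)/7 - (-2*(-4)*3 + 29) = (⅐)*44 - (8*3 + 29) = 44/7 - (24 + 29) = 44/7 - 1*53 = 44/7 - 53 = -327/7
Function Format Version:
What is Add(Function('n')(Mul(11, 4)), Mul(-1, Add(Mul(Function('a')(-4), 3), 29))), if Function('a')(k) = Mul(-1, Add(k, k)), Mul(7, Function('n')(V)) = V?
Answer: Rational(-327, 7) ≈ -46.714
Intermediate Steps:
Function('n')(V) = Mul(Rational(1, 7), V)
Function('a')(k) = Mul(-2, k) (Function('a')(k) = Mul(-1, Mul(2, k)) = Mul(-2, k))
Add(Function('n')(Mul(11, 4)), Mul(-1, Add(Mul(Function('a')(-4), 3), 29))) = Add(Mul(Rational(1, 7), Mul(11, 4)), Mul(-1, Add(Mul(Mul(-2, -4), 3), 29))) = Add(Mul(Rational(1, 7), 44), Mul(-1, Add(Mul(8, 3), 29))) = Add(Rational(44, 7), Mul(-1, Add(24, 29))) = Add(Rational(44, 7), Mul(-1, 53)) = Add(Rational(44, 7), -53) = Rational(-327, 7)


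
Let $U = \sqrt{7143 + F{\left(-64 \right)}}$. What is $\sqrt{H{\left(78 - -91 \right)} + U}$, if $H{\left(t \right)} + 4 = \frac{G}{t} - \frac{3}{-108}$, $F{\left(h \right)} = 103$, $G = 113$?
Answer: $\frac{\sqrt{-20099 + 6084 \sqrt{7246}}}{78} \approx 9.0454$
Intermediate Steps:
$H{\left(t \right)} = - \frac{143}{36} + \frac{113}{t}$ ($H{\left(t \right)} = -4 + \left(\frac{113}{t} - \frac{3}{-108}\right) = -4 + \left(\frac{113}{t} - - \frac{1}{36}\right) = -4 + \left(\frac{113}{t} + \frac{1}{36}\right) = -4 + \left(\frac{1}{36} + \frac{113}{t}\right) = - \frac{143}{36} + \frac{113}{t}$)
$U = \sqrt{7246}$ ($U = \sqrt{7143 + 103} = \sqrt{7246} \approx 85.123$)
$\sqrt{H{\left(78 - -91 \right)} + U} = \sqrt{\left(- \frac{143}{36} + \frac{113}{78 - -91}\right) + \sqrt{7246}} = \sqrt{\left(- \frac{143}{36} + \frac{113}{78 + 91}\right) + \sqrt{7246}} = \sqrt{\left(- \frac{143}{36} + \frac{113}{169}\right) + \sqrt{7246}} = \sqrt{- \frac{20099}{6084} + \sqrt{7246}}$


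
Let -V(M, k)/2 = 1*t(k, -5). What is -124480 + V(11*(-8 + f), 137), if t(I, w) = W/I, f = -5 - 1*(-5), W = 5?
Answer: -17053770/137 ≈ -1.2448e+5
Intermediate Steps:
f = 0 (f = -5 + 5 = 0)
t(I, w) = 5/I
V(M, k) = -10/k (V(M, k) = -2*5/k = -10/k)
-124480 + V(11*(-8 + f), 137) = -124480 - 10/137 = -17053770/137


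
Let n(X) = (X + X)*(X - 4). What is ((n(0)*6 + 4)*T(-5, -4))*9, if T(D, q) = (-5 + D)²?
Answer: 3600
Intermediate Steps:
n(X) = 2*X*(-4 + X) (n(X) = (2*X)*(-4 + X) = 2*X*(-4 + X))
((n(0)*6 + 4)*T(-5, -4))*9 = (((2*0*(-4 + 0))*6 + 4)*(-5 - 5)²)*9 = (((2*0*(-4))*6 + 4)*(-10)²)*9 = ((0*6 + 4)*100)*9 = ((0 + 4)*100)*9 = (4*100)*9 = 400*9 = 3600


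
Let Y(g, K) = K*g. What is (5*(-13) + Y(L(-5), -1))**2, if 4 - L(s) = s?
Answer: 5476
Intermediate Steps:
L(s) = 4 - s
(5*(-13) + Y(L(-5), -1))**2 = (5*(-13) - (4 - 1*(-5)))**2 = (-65 - (4 + 5))**2 = (-65 - 1*9)**2 = (-65 - 9)**2 = (-74)**2 = 5476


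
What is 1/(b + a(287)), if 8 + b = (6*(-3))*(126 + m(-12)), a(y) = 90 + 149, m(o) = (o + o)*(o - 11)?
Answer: -1/11973 ≈ -8.3521e-5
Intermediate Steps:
m(o) = 2*o*(-11 + o) (m(o) = (2*o)*(-11 + o) = 2*o*(-11 + o))
a(y) = 239
b = -12212 (b = -8 + (6*(-3))*(126 + 2*(-12)*(-11 - 12)) = -8 - 18*(126 + 2*(-12)*(-23)) = -8 - 18*(126 + 552) = -8 - 18*678 = -8 - 12204 = -12212)
1/(b + a(287)) = 1/(-12212 + 239) = 1/(-11973) = -1/11973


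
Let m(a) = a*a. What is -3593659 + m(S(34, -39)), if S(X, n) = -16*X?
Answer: -3297723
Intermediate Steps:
m(a) = a**2
-3593659 + m(S(34, -39)) = -3593659 + (-16*34)**2 = -3593659 + (-544)**2 = -3593659 + 295936 = -3297723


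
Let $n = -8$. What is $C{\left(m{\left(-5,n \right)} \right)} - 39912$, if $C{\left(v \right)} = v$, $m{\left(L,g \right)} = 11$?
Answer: $-39901$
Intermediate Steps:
$C{\left(m{\left(-5,n \right)} \right)} - 39912 = 11 - 39912 = -39901$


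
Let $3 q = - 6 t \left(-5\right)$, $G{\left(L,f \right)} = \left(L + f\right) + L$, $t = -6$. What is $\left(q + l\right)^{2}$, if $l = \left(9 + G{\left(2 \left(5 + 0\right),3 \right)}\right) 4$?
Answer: $4624$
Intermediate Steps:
$G{\left(L,f \right)} = f + 2 L$
$q = -60$ ($q = \frac{\left(-6\right) \left(-6\right) \left(-5\right)}{3} = \frac{36 \left(-5\right)}{3} = \frac{1}{3} \left(-180\right) = -60$)
$l = 128$ ($l = \left(9 + \left(3 + 2 \cdot 2 \left(5 + 0\right)\right)\right) 4 = \left(9 + \left(3 + 2 \cdot 2 \cdot 5\right)\right) 4 = \left(9 + \left(3 + 2 \cdot 10\right)\right) 4 = \left(9 + \left(3 + 20\right)\right) 4 = \left(9 + 23\right) 4 = 32 \cdot 4 = 128$)
$\left(q + l\right)^{2} = \left(-60 + 128\right)^{2} = 68^{2} = 4624$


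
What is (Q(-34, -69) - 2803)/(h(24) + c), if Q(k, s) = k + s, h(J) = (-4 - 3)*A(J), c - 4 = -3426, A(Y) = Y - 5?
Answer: 2906/3555 ≈ 0.81744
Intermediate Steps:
A(Y) = -5 + Y
c = -3422 (c = 4 - 3426 = -3422)
h(J) = 35 - 7*J (h(J) = (-4 - 3)*(-5 + J) = -7*(-5 + J) = 35 - 7*J)
(Q(-34, -69) - 2803)/(h(24) + c) = ((-34 - 69) - 2803)/((35 - 7*24) - 3422) = (-103 - 2803)/((35 - 168) - 3422) = -2906/(-133 - 3422) = -2906/(-3555) = -2906*(-1/3555) = 2906/3555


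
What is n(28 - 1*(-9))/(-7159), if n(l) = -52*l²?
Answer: 71188/7159 ≈ 9.9438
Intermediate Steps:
n(28 - 1*(-9))/(-7159) = -52*(28 - 1*(-9))²/(-7159) = -52*(28 + 9)²*(-1/7159) = -52*37²*(-1/7159) = -52*1369*(-1/7159) = -71188*(-1/7159) = 71188/7159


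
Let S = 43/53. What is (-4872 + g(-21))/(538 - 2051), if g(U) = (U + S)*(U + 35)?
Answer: 273196/80189 ≈ 3.4069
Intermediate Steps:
S = 43/53 (S = 43*(1/53) = 43/53 ≈ 0.81132)
g(U) = (35 + U)*(43/53 + U) (g(U) = (U + 43/53)*(U + 35) = (43/53 + U)*(35 + U) = (35 + U)*(43/53 + U))
(-4872 + g(-21))/(538 - 2051) = (-4872 + (1505/53 + (-21)² + (1898/53)*(-21)))/(538 - 2051) = (-4872 + (1505/53 + 441 - 39858/53))/(-1513) = (-4872 - 14980/53)*(-1/1513) = -273196/53*(-1/1513) = 273196/80189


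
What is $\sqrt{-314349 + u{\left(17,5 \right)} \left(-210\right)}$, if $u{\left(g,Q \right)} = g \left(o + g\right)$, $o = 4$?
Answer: $i \sqrt{389319} \approx 623.95 i$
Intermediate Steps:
$u{\left(g,Q \right)} = g \left(4 + g\right)$
$\sqrt{-314349 + u{\left(17,5 \right)} \left(-210\right)} = \sqrt{-314349 + 17 \left(4 + 17\right) \left(-210\right)} = \sqrt{-314349 + 17 \cdot 21 \left(-210\right)} = \sqrt{-314349 + 357 \left(-210\right)} = \sqrt{-314349 - 74970} = \sqrt{-389319} = i \sqrt{389319}$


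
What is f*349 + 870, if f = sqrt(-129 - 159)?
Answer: 870 + 4188*I*sqrt(2) ≈ 870.0 + 5922.7*I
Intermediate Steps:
f = 12*I*sqrt(2) (f = sqrt(-288) = 12*I*sqrt(2) ≈ 16.971*I)
f*349 + 870 = (12*I*sqrt(2))*349 + 870 = 4188*I*sqrt(2) + 870 = 870 + 4188*I*sqrt(2)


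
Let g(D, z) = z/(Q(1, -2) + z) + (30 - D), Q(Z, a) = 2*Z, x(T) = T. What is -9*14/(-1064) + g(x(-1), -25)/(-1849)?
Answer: 326655/3232052 ≈ 0.10107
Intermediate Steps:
g(D, z) = 30 - D + z/(2 + z) (g(D, z) = z/(2*1 + z) + (30 - D) = z/(2 + z) + (30 - D) = 30 - D + z/(2 + z))
-9*14/(-1064) + g(x(-1), -25)/(-1849) = -9*14/(-1064) + ((60 - 2*(-1) + 31*(-25) - 1*(-1)*(-25))/(2 - 25))/(-1849) = -126*(-1/1064) + ((60 + 2 - 775 - 25)/(-23))*(-1/1849) = 9/76 - 1/23*(-738)*(-1/1849) = 9/76 + (738/23)*(-1/1849) = 9/76 - 738/42527 = 326655/3232052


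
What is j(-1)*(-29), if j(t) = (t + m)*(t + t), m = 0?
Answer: -58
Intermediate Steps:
j(t) = 2*t**2 (j(t) = (t + 0)*(t + t) = t*(2*t) = 2*t**2)
j(-1)*(-29) = (2*(-1)**2)*(-29) = (2*1)*(-29) = 2*(-29) = -58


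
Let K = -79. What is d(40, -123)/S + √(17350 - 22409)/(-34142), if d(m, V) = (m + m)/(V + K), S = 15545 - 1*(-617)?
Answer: -20/816181 - I*√5059/34142 ≈ -2.4504e-5 - 0.0020833*I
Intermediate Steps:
S = 16162 (S = 15545 + 617 = 16162)
d(m, V) = 2*m/(-79 + V) (d(m, V) = (m + m)/(V - 79) = (2*m)/(-79 + V) = 2*m/(-79 + V))
d(40, -123)/S + √(17350 - 22409)/(-34142) = (2*40/(-79 - 123))/16162 + √(17350 - 22409)/(-34142) = (2*40/(-202))*(1/16162) + √(-5059)*(-1/34142) = (2*40*(-1/202))*(1/16162) + (I*√5059)*(-1/34142) = -40/101*1/16162 - I*√5059/34142 = -20/816181 - I*√5059/34142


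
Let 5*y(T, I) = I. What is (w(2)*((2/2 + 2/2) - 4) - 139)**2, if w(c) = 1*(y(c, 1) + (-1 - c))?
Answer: 444889/25 ≈ 17796.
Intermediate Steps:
y(T, I) = I/5
w(c) = -4/5 - c (w(c) = 1*((1/5)*1 + (-1 - c)) = 1*(1/5 + (-1 - c)) = 1*(-4/5 - c) = -4/5 - c)
(w(2)*((2/2 + 2/2) - 4) - 139)**2 = ((-4/5 - 1*2)*((2/2 + 2/2) - 4) - 139)**2 = ((-4/5 - 2)*((2*(1/2) + 2*(1/2)) - 4) - 139)**2 = (-14*((1 + 1) - 4)/5 - 139)**2 = (-14*(2 - 4)/5 - 139)**2 = (-14/5*(-2) - 139)**2 = (28/5 - 139)**2 = (-667/5)**2 = 444889/25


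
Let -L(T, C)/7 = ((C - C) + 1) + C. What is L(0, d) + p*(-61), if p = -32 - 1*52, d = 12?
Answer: 5033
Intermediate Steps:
L(T, C) = -7 - 7*C (L(T, C) = -7*(((C - C) + 1) + C) = -7*((0 + 1) + C) = -7*(1 + C) = -7 - 7*C)
p = -84 (p = -32 - 52 = -84)
L(0, d) + p*(-61) = (-7 - 7*12) - 84*(-61) = (-7 - 84) + 5124 = -91 + 5124 = 5033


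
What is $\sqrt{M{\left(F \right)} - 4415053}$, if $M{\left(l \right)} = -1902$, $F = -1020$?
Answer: $i \sqrt{4416955} \approx 2101.7 i$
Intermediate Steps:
$\sqrt{M{\left(F \right)} - 4415053} = \sqrt{-1902 - 4415053} = \sqrt{-4416955} = i \sqrt{4416955}$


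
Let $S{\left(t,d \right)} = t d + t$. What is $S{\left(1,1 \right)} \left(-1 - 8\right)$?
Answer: $-18$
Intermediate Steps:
$S{\left(t,d \right)} = t + d t$ ($S{\left(t,d \right)} = d t + t = t + d t$)
$S{\left(1,1 \right)} \left(-1 - 8\right) = 1 \left(1 + 1\right) \left(-1 - 8\right) = 1 \cdot 2 \left(-1 - 8\right) = 2 \left(-9\right) = -18$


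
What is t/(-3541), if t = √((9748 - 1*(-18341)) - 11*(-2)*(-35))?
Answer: -√27319/3541 ≈ -0.046677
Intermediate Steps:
t = √27319 (t = √((9748 + 18341) + 22*(-35)) = √(28089 - 770) = √27319 ≈ 165.28)
t/(-3541) = √27319/(-3541) = √27319*(-1/3541) = -√27319/3541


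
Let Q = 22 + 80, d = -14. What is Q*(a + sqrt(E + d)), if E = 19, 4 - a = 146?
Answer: -14484 + 102*sqrt(5) ≈ -14256.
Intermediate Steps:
a = -142 (a = 4 - 1*146 = 4 - 146 = -142)
Q = 102
Q*(a + sqrt(E + d)) = 102*(-142 + sqrt(19 - 14)) = 102*(-142 + sqrt(5)) = -14484 + 102*sqrt(5)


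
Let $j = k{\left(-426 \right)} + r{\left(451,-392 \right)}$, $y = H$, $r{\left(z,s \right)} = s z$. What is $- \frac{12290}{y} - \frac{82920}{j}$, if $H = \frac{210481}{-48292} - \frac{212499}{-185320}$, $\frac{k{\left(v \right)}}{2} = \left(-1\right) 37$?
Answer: $\frac{2431962876105927580}{635486993167199} \approx 3826.9$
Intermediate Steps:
$k{\left(v \right)} = -74$ ($k{\left(v \right)} = 2 \left(\left(-1\right) 37\right) = 2 \left(-37\right) = -74$)
$H = - \frac{7186084303}{2237368360}$ ($H = 210481 \left(- \frac{1}{48292}\right) - - \frac{212499}{185320} = - \frac{210481}{48292} + \frac{212499}{185320} = - \frac{7186084303}{2237368360} \approx -3.2118$)
$y = - \frac{7186084303}{2237368360} \approx -3.2118$
$j = -176866$ ($j = -74 - 176792 = -176866$)
$- \frac{12290}{y} - \frac{82920}{j} = - \frac{12290}{- \frac{7186084303}{2237368360}} - \frac{82920}{-176866} = \left(-12290\right) \left(- \frac{2237368360}{7186084303}\right) - - \frac{41460}{88433} = \frac{27497257144400}{7186084303} + \frac{41460}{88433} = \frac{2431962876105927580}{635486993167199}$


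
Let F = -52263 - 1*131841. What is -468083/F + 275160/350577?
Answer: 23861910059/7171403112 ≈ 3.3274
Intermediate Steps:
F = -184104 (F = -52263 - 131841 = -184104)
-468083/F + 275160/350577 = -468083/(-184104) + 275160/350577 = -468083*(-1/184104) + 275160*(1/350577) = 468083/184104 + 91720/116859 = 23861910059/7171403112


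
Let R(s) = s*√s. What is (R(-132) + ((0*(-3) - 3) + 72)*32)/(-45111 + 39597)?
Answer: -368/919 + 44*I*√33/919 ≈ -0.40044 + 0.27504*I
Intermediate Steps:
R(s) = s^(3/2)
(R(-132) + ((0*(-3) - 3) + 72)*32)/(-45111 + 39597) = ((-132)^(3/2) + ((0*(-3) - 3) + 72)*32)/(-45111 + 39597) = (-264*I*√33 + ((0 - 3) + 72)*32)/(-5514) = (-264*I*√33 + (-3 + 72)*32)*(-1/5514) = (-264*I*√33 + 69*32)*(-1/5514) = (-264*I*√33 + 2208)*(-1/5514) = (2208 - 264*I*√33)*(-1/5514) = -368/919 + 44*I*√33/919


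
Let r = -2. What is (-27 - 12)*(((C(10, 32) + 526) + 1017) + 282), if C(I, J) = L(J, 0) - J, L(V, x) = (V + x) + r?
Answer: -71097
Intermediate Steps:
L(V, x) = -2 + V + x (L(V, x) = (V + x) - 2 = -2 + V + x)
C(I, J) = -2 (C(I, J) = (-2 + J + 0) - J = (-2 + J) - J = -2)
(-27 - 12)*(((C(10, 32) + 526) + 1017) + 282) = (-27 - 12)*(((-2 + 526) + 1017) + 282) = -39*((524 + 1017) + 282) = -39*(1541 + 282) = -39*1823 = -71097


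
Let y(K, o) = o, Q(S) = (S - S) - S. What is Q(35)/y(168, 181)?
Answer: -35/181 ≈ -0.19337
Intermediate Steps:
Q(S) = -S (Q(S) = 0 - S = -S)
Q(35)/y(168, 181) = -1*35/181 = -35*1/181 = -35/181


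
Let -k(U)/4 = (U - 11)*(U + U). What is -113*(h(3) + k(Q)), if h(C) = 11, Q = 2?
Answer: -17515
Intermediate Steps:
k(U) = -8*U*(-11 + U) (k(U) = -4*(U - 11)*(U + U) = -4*(-11 + U)*2*U = -8*U*(-11 + U))
-113*(h(3) + k(Q)) = -113*(11 + 8*2*(11 - 1*2)) = -113*(11 + 8*2*(11 - 2)) = -113*(11 + 8*2*9) = -113*(11 + 144) = -113*155 = -17515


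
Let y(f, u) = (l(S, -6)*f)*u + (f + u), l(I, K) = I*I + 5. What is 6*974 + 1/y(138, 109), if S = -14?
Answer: 17670438517/3023689 ≈ 5844.0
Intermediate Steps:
l(I, K) = 5 + I² (l(I, K) = I² + 5 = 5 + I²)
y(f, u) = f + u + 201*f*u (y(f, u) = ((5 + (-14)²)*f)*u + (f + u) = ((5 + 196)*f)*u + (f + u) = (201*f)*u + (f + u) = 201*f*u + (f + u) = f + u + 201*f*u)
6*974 + 1/y(138, 109) = 6*974 + 1/(138 + 109 + 201*138*109) = 5844 + 1/(138 + 109 + 3023442) = 5844 + 1/3023689 = 17670438517/3023689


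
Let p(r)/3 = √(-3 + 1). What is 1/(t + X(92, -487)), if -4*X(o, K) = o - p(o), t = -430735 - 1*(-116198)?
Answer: -2516480/791583948809 - 6*I*√2/791583948809 ≈ -3.179e-6 - 1.0719e-11*I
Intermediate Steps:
p(r) = 3*I*√2 (p(r) = 3*√(-3 + 1) = 3*√(-2) = 3*(I*√2) = 3*I*√2)
t = -314537 (t = -430735 + 116198 = -314537)
X(o, K) = -o/4 + 3*I*√2/4 (X(o, K) = -(o - 3*I*√2)/4 = -o/4 + 3*I*√2/4)
1/(t + X(92, -487)) = 1/(-314537 + (-¼*92 + 3*I*√2/4)) = 1/(-314537 + (-23 + 3*I*√2/4)) = 1/(-314560 + 3*I*√2/4)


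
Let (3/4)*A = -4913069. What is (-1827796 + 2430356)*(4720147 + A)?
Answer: -3309160097600/3 ≈ -1.1031e+12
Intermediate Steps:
A = -19652276/3 (A = (4/3)*(-4913069) = -19652276/3 ≈ -6.5508e+6)
(-1827796 + 2430356)*(4720147 + A) = (-1827796 + 2430356)*(4720147 - 19652276/3) = 602560*(-5491835/3) = -3309160097600/3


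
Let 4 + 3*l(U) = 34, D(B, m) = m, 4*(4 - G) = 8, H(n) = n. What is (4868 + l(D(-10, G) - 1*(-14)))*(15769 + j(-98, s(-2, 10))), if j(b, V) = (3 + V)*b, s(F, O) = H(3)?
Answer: 74052918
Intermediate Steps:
s(F, O) = 3
G = 2 (G = 4 - ¼*8 = 4 - 2 = 2)
j(b, V) = b*(3 + V)
l(U) = 10 (l(U) = -4/3 + (⅓)*34 = -4/3 + 34/3 = 10)
(4868 + l(D(-10, G) - 1*(-14)))*(15769 + j(-98, s(-2, 10))) = (4868 + 10)*(15769 - 98*(3 + 3)) = 4878*(15769 - 98*6) = 4878*(15769 - 588) = 4878*15181 = 74052918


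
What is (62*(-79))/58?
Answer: -2449/29 ≈ -84.448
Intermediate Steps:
(62*(-79))/58 = -4898*1/58 = -2449/29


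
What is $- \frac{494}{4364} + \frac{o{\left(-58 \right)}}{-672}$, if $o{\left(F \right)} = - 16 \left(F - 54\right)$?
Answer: $- \frac{18197}{6546} \approx -2.7799$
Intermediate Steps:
$o{\left(F \right)} = 864 - 16 F$ ($o{\left(F \right)} = - 16 \left(-54 + F\right) = 864 - 16 F$)
$- \frac{494}{4364} + \frac{o{\left(-58 \right)}}{-672} = - \frac{494}{4364} + \frac{864 - -928}{-672} = \left(-494\right) \frac{1}{4364} + \left(864 + 928\right) \left(- \frac{1}{672}\right) = - \frac{247}{2182} + 1792 \left(- \frac{1}{672}\right) = - \frac{247}{2182} - \frac{8}{3} = - \frac{18197}{6546}$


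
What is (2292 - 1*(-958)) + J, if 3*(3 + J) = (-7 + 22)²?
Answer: 3322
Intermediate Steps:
J = 72 (J = -3 + (-7 + 22)²/3 = -3 + (⅓)*15² = -3 + (⅓)*225 = -3 + 75 = 72)
(2292 - 1*(-958)) + J = (2292 - 1*(-958)) + 72 = (2292 + 958) + 72 = 3250 + 72 = 3322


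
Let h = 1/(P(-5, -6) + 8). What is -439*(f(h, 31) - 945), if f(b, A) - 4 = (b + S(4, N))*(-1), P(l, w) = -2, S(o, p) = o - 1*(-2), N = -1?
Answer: 2494837/6 ≈ 4.1581e+5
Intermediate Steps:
S(o, p) = 2 + o (S(o, p) = o + 2 = 2 + o)
h = 1/6 (h = 1/(-2 + 8) = 1/6 ≈ 0.16667)
f(b, A) = -2 - b (f(b, A) = 4 + (b + (2 + 4))*(-1) = 4 + (b + 6)*(-1) = 4 + (6 + b)*(-1) = 4 + (-6 - b) = -2 - b)
-439*(f(h, 31) - 945) = -439*((-2 - 1*1/6) - 945) = -439*((-2 - 1/6) - 945) = -439*(-13/6 - 945) = -439*(-5683/6) = 2494837/6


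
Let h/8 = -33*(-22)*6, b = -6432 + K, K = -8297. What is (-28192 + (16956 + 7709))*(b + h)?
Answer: -70959713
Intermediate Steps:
b = -14729 (b = -6432 - 8297 = -14729)
h = 34848 (h = 8*(-33*(-22)*6) = 8*(726*6) = 8*4356 = 34848)
(-28192 + (16956 + 7709))*(b + h) = (-28192 + (16956 + 7709))*(-14729 + 34848) = (-28192 + 24665)*20119 = -3527*20119 = -70959713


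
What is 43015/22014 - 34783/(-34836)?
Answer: 377363917/127813284 ≈ 2.9525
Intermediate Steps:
43015/22014 - 34783/(-34836) = 43015*(1/22014) - 34783*(-1/34836) = 43015/22014 + 34783/34836 = 377363917/127813284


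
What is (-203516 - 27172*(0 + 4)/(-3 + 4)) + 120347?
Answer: -191857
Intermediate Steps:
(-203516 - 27172*(0 + 4)/(-3 + 4)) + 120347 = (-203516 - 108688/1) + 120347 = (-203516 - 108688) + 120347 = -312204 + 120347 = -191857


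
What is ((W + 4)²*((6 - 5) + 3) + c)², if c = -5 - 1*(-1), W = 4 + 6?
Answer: 608400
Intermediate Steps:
W = 10
c = -4 (c = -5 + 1 = -4)
((W + 4)²*((6 - 5) + 3) + c)² = ((10 + 4)²*((6 - 5) + 3) - 4)² = (14²*(1 + 3) - 4)² = (196*4 - 4)² = (784 - 4)² = 780² = 608400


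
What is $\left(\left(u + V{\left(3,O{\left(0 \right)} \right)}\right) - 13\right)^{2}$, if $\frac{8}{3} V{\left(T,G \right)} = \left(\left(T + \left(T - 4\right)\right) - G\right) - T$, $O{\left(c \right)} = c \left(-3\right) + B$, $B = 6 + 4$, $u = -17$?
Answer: $\frac{74529}{64} \approx 1164.5$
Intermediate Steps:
$B = 10$
$O{\left(c \right)} = 10 - 3 c$ ($O{\left(c \right)} = c \left(-3\right) + 10 = - 3 c + 10 = 10 - 3 c$)
$V{\left(T,G \right)} = - \frac{3}{2} - \frac{3 G}{8} + \frac{3 T}{8}$ ($V{\left(T,G \right)} = \frac{3 \left(\left(\left(T + \left(T - 4\right)\right) - G\right) - T\right)}{8} = \frac{3 \left(\left(\left(T + \left(-4 + T\right)\right) - G\right) - T\right)}{8} = \frac{3 \left(\left(\left(-4 + 2 T\right) - G\right) - T\right)}{8} = \frac{3 \left(\left(-4 - G + 2 T\right) - T\right)}{8} = \frac{3 \left(-4 + T - G\right)}{8} = - \frac{3}{2} - \frac{3 G}{8} + \frac{3 T}{8}$)
$\left(\left(u + V{\left(3,O{\left(0 \right)} \right)}\right) - 13\right)^{2} = \left(\left(-17 - \left(\frac{3}{8} + \frac{3 \left(10 - 0\right)}{8}\right)\right) - 13\right)^{2} = \left(\left(-17 - \left(\frac{3}{8} + \frac{3 \left(10 + 0\right)}{8}\right)\right) - 13\right)^{2} = \left(\left(-17 - \frac{33}{8}\right) - 13\right)^{2} = \left(- \frac{169}{8} - 13\right)^{2} = \left(- \frac{273}{8}\right)^{2} = \frac{74529}{64}$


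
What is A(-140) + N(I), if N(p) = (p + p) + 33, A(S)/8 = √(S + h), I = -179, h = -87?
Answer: -325 + 8*I*√227 ≈ -325.0 + 120.53*I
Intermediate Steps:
A(S) = 8*√(-87 + S) (A(S) = 8*√(S - 87) = 8*√(-87 + S))
N(p) = 33 + 2*p (N(p) = 2*p + 33 = 33 + 2*p)
A(-140) + N(I) = 8*√(-87 - 140) + (33 + 2*(-179)) = 8*√(-227) + (33 - 358) = 8*(I*√227) - 325 = 8*I*√227 - 325 = -325 + 8*I*√227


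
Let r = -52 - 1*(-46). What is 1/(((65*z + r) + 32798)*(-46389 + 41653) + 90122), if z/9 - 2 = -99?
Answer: 1/113531530 ≈ 8.8081e-9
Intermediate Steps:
z = -873 (z = 18 + 9*(-99) = 18 - 891 = -873)
r = -6 (r = -52 + 46 = -6)
1/(((65*z + r) + 32798)*(-46389 + 41653) + 90122) = 1/(((65*(-873) - 6) + 32798)*(-46389 + 41653) + 90122) = 1/(((-56745 - 6) + 32798)*(-4736) + 90122) = 1/((-56751 + 32798)*(-4736) + 90122) = 1/(-23953*(-4736) + 90122) = 1/(113441408 + 90122) = 1/113531530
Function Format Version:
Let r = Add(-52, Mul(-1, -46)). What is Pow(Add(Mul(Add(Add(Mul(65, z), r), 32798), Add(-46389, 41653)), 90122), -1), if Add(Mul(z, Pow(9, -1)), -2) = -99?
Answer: Rational(1, 113531530) ≈ 8.8081e-9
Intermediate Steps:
z = -873 (z = Add(18, Mul(9, -99)) = Add(18, -891) = -873)
r = -6 (r = Add(-52, 46) = -6)
Pow(Add(Mul(Add(Add(Mul(65, z), r), 32798), Add(-46389, 41653)), 90122), -1) = Pow(Add(Mul(Add(Add(Mul(65, -873), -6), 32798), Add(-46389, 41653)), 90122), -1) = Pow(Add(Mul(Add(Add(-56745, -6), 32798), -4736), 90122), -1) = Pow(Add(Mul(Add(-56751, 32798), -4736), 90122), -1) = Pow(Add(Mul(-23953, -4736), 90122), -1) = Pow(Add(113441408, 90122), -1) = Pow(113531530, -1) = Rational(1, 113531530)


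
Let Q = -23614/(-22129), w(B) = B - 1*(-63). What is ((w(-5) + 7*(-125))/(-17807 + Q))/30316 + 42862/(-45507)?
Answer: -46545475185126767/49417860643939788 ≈ -0.94188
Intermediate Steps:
w(B) = 63 + B (w(B) = B + 63 = 63 + B)
Q = 23614/22129 (Q = -23614*(-1/22129) = 23614/22129 ≈ 1.0671)
((w(-5) + 7*(-125))/(-17807 + Q))/30316 + 42862/(-45507) = (((63 - 5) + 7*(-125))/(-17807 + 23614/22129))/30316 + 42862/(-45507) = ((58 - 875)/(-394027489/22129))*(1/30316) + 42862*(-1/45507) = -817*(-22129/394027489)*(1/30316) - 42862/45507 = (18079393/394027489)*(1/30316) - 42862/45507 = 18079393/11945337356524 - 42862/45507 = -46545475185126767/49417860643939788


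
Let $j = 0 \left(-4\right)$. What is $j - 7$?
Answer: $-7$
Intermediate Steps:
$j = 0$
$j - 7 = 0 - 7 = -7$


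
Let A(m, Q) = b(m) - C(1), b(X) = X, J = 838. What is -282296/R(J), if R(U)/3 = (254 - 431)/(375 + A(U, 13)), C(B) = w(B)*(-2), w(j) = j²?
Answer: 38109960/59 ≈ 6.4593e+5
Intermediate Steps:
C(B) = -2*B² (C(B) = B²*(-2) = -2*B²)
A(m, Q) = 2 + m (A(m, Q) = m - (-2)*1² = m - (-2) = m - 1*(-2) = m + 2 = 2 + m)
R(U) = -531/(377 + U) (R(U) = 3*((254 - 431)/(375 + (2 + U))) = 3*(-177/(377 + U)) = -531/(377 + U))
-282296/R(J) = -282296/((-531/(377 + 838))) = -282296/((-531/1215)) = -282296/((-531*1/1215)) = -282296/(-59/135) = -282296*(-135/59) = 38109960/59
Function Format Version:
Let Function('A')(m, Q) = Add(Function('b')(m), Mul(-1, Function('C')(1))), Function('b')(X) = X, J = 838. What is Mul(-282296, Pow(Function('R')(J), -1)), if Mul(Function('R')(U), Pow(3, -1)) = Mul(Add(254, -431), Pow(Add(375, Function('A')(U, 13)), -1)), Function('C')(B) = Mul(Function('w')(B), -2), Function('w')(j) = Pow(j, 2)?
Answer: Rational(38109960, 59) ≈ 6.4593e+5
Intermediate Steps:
Function('C')(B) = Mul(-2, Pow(B, 2)) (Function('C')(B) = Mul(Pow(B, 2), -2) = Mul(-2, Pow(B, 2)))
Function('A')(m, Q) = Add(2, m) (Function('A')(m, Q) = Add(m, Mul(-1, Mul(-2, Pow(1, 2)))) = Add(m, Mul(-1, Mul(-2, 1))) = Add(m, Mul(-1, -2)) = Add(m, 2) = Add(2, m))
Function('R')(U) = Mul(-531, Pow(Add(377, U), -1)) (Function('R')(U) = Mul(3, Mul(Add(254, -431), Pow(Add(375, Add(2, U)), -1))) = Mul(3, Mul(-177, Pow(Add(377, U), -1))) = Mul(-531, Pow(Add(377, U), -1)))
Mul(-282296, Pow(Function('R')(J), -1)) = Mul(-282296, Pow(Mul(-531, Pow(Add(377, 838), -1)), -1)) = Mul(-282296, Pow(Mul(-531, Pow(1215, -1)), -1)) = Mul(-282296, Pow(Mul(-531, Rational(1, 1215)), -1)) = Mul(-282296, Pow(Rational(-59, 135), -1)) = Mul(-282296, Rational(-135, 59)) = Rational(38109960, 59)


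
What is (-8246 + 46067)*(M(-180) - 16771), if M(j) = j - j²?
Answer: -1866504171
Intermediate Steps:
(-8246 + 46067)*(M(-180) - 16771) = (-8246 + 46067)*(-180*(1 - 1*(-180)) - 16771) = 37821*(-180*(1 + 180) - 16771) = 37821*(-180*181 - 16771) = 37821*(-32580 - 16771) = 37821*(-49351) = -1866504171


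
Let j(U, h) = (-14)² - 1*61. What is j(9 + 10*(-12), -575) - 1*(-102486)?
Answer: 102621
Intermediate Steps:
j(U, h) = 135 (j(U, h) = 196 - 61 = 135)
j(9 + 10*(-12), -575) - 1*(-102486) = 135 - 1*(-102486) = 135 + 102486 = 102621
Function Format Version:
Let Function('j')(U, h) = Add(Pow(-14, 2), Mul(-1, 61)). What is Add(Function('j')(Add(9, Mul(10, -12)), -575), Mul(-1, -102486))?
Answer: 102621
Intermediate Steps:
Function('j')(U, h) = 135 (Function('j')(U, h) = Add(196, -61) = 135)
Add(Function('j')(Add(9, Mul(10, -12)), -575), Mul(-1, -102486)) = Add(135, Mul(-1, -102486)) = Add(135, 102486) = 102621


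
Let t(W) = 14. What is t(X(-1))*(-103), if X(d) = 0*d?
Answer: -1442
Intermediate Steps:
X(d) = 0
t(X(-1))*(-103) = 14*(-103) = -1442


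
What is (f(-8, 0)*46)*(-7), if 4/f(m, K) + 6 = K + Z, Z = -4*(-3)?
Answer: -644/3 ≈ -214.67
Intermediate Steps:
Z = 12
f(m, K) = 4/(6 + K) (f(m, K) = 4/(-6 + (K + 12)) = 4/(-6 + (12 + K)) = 4/(6 + K))
(f(-8, 0)*46)*(-7) = ((4/(6 + 0))*46)*(-7) = ((4/6)*46)*(-7) = ((4*(1/6))*46)*(-7) = ((2/3)*46)*(-7) = (92/3)*(-7) = -644/3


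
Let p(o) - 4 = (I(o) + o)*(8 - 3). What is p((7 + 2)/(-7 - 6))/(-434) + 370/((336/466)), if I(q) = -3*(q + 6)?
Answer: 17377483/33852 ≈ 513.34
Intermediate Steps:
I(q) = -18 - 3*q (I(q) = -3*(6 + q) = -18 - 3*q)
p(o) = -86 - 10*o (p(o) = 4 + ((-18 - 3*o) + o)*(8 - 3) = 4 + (-18 - 2*o)*5 = 4 + (-90 - 10*o) = -86 - 10*o)
p((7 + 2)/(-7 - 6))/(-434) + 370/((336/466)) = (-86 - 10*(7 + 2)/(-7 - 6))/(-434) + 370/((336/466)) = (-86 - 90/(-13))*(-1/434) + 370/((336*(1/466))) = (-86 - 90*(-1)/13)*(-1/434) + 370/(168/233) = (-86 - 10*(-9/13))*(-1/434) + 370*(233/168) = (-86 + 90/13)*(-1/434) + 43105/84 = -1028/13*(-1/434) + 43105/84 = 514/2821 + 43105/84 = 17377483/33852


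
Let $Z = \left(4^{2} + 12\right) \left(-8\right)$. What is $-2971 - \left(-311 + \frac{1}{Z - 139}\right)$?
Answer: $- \frac{965579}{363} \approx -2660.0$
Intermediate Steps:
$Z = -224$ ($Z = \left(16 + 12\right) \left(-8\right) = 28 \left(-8\right) = -224$)
$-2971 - \left(-311 + \frac{1}{Z - 139}\right) = -2971 - \left(-311 + \frac{1}{-224 - 139}\right) = -2971 - \left(-311 + \frac{1}{-363}\right) = -2971 - \left(-311 - \frac{1}{363}\right) = -2971 - - \frac{112894}{363} = -2971 + \frac{112894}{363} = - \frac{965579}{363}$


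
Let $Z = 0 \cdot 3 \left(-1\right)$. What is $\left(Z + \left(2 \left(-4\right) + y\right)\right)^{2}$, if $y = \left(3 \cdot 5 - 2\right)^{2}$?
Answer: $25921$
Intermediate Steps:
$y = 169$ ($y = \left(15 - 2\right)^{2} = 13^{2} = 169$)
$Z = 0$ ($Z = 0 \left(-1\right) = 0$)
$\left(Z + \left(2 \left(-4\right) + y\right)\right)^{2} = \left(0 + \left(2 \left(-4\right) + 169\right)\right)^{2} = \left(0 + \left(-8 + 169\right)\right)^{2} = \left(0 + 161\right)^{2} = 161^{2} = 25921$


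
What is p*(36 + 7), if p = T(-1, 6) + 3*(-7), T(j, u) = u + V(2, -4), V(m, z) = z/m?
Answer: -731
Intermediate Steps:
T(j, u) = -2 + u (T(j, u) = u - 4/2 = u - 4*½ = u - 2 = -2 + u)
p = -17 (p = (-2 + 6) + 3*(-7) = 4 - 21 = -17)
p*(36 + 7) = -17*(36 + 7) = -17*43 = -731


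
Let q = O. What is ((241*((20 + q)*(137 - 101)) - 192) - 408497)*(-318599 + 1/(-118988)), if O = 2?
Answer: 8257324372454221/118988 ≈ 6.9396e+10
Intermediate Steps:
q = 2
((241*((20 + q)*(137 - 101)) - 192) - 408497)*(-318599 + 1/(-118988)) = ((241*((20 + 2)*(137 - 101)) - 192) - 408497)*(-318599 + 1/(-118988)) = ((241*(22*36) - 192) - 408497)*(-318599 - 1/118988) = ((241*792 - 192) - 408497)*(-37909457813/118988) = ((190872 - 192) - 408497)*(-37909457813/118988) = (190680 - 408497)*(-37909457813/118988) = -217817*(-37909457813/118988) = 8257324372454221/118988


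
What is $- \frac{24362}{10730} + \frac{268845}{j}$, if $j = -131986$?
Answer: $- \frac{3050074891}{708104890} \approx -4.3074$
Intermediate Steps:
$- \frac{24362}{10730} + \frac{268845}{j} = - \frac{24362}{10730} + \frac{268845}{-131986} = \left(-24362\right) \frac{1}{10730} + 268845 \left(- \frac{1}{131986}\right) = - \frac{12181}{5365} - \frac{268845}{131986} = - \frac{3050074891}{708104890}$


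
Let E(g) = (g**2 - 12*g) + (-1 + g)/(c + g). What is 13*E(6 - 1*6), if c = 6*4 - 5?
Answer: -13/19 ≈ -0.68421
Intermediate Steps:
c = 19 (c = 24 - 5 = 19)
E(g) = g**2 - 12*g + (-1 + g)/(19 + g) (E(g) = (g**2 - 12*g) + (-1 + g)/(19 + g) = g**2 - 12*g + (-1 + g)/(19 + g))
13*E(6 - 1*6) = 13*((-1 + (6 - 1*6)**3 - 227*(6 - 1*6) + 7*(6 - 1*6)**2)/(19 + (6 - 1*6))) = 13*((-1 + (6 - 6)**3 - 227*(6 - 6) + 7*(6 - 6)**2)/(19 + (6 - 6))) = 13*((-1 + 0**3 - 227*0 + 7*0**2)/(19 + 0)) = 13*((-1 + 0 + 0 + 7*0)/19) = 13*((-1 + 0 + 0 + 0)/19) = 13*((1/19)*(-1)) = 13*(-1/19) = -13/19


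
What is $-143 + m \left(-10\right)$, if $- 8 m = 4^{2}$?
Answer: $-123$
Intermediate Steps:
$m = -2$ ($m = - \frac{4^{2}}{8} = \left(- \frac{1}{8}\right) 16 = -2$)
$-143 + m \left(-10\right) = -143 - -20 = -143 + 20 = -123$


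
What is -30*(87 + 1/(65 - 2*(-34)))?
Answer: -347160/133 ≈ -2610.2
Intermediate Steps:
-30*(87 + 1/(65 - 2*(-34))) = -30*(87 + 1/(65 + 68)) = -30*(87 + 1/133) = -30*11572/133 = -347160/133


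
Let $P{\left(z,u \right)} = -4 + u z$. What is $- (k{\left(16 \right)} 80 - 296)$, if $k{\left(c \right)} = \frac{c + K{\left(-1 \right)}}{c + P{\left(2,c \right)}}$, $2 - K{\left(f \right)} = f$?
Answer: $\frac{2876}{11} \approx 261.45$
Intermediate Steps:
$K{\left(f \right)} = 2 - f$
$k{\left(c \right)} = \frac{3 + c}{-4 + 3 c}$ ($k{\left(c \right)} = \frac{c + \left(2 - -1\right)}{c + \left(-4 + c 2\right)} = \frac{c + \left(2 + 1\right)}{c + \left(-4 + 2 c\right)} = \frac{c + 3}{-4 + 3 c} = \frac{3 + c}{-4 + 3 c}$)
$- (k{\left(16 \right)} 80 - 296) = - (\frac{3 + 16}{-4 + 3 \cdot 16} \cdot 80 - 296) = - (\frac{1}{-4 + 48} \cdot 19 \cdot 80 - 296) = - (\frac{1}{44} \cdot 19 \cdot 80 - 296) = - (\frac{19}{44} \cdot 80 - 296) = - (\frac{380}{11} - 296) = \left(-1\right) \left(- \frac{2876}{11}\right) = \frac{2876}{11}$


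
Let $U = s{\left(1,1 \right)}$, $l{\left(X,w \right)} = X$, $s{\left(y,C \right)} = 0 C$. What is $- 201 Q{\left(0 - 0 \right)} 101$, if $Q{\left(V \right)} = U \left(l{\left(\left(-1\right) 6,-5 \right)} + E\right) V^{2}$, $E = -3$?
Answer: $0$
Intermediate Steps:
$s{\left(y,C \right)} = 0$
$U = 0$
$Q{\left(V \right)} = 0$ ($Q{\left(V \right)} = 0 \left(\left(-1\right) 6 - 3\right) V^{2} = 0 \left(-6 - 3\right) V^{2} = 0 \left(-9\right) V^{2} = 0 V^{2} = 0$)
$- 201 Q{\left(0 - 0 \right)} 101 = \left(-201\right) 0 \cdot 101 = 0 \cdot 101 = 0$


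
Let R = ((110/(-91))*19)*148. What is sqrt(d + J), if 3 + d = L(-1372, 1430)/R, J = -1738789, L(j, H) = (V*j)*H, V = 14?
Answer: I*sqrt(855333077030)/703 ≈ 1315.6*I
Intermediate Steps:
L(j, H) = 14*H*j (L(j, H) = (14*j)*H = 14*H*j)
R = -309320/91 (R = ((110*(-1/91))*19)*148 = -110/91*19*148 = -2090/91*148 = -309320/91 ≈ -3399.1)
d = 5678657/703 (d = -3 + (14*1430*(-1372))/(-309320/91) = -3 - 27467440*(-91/309320) = -3 + 5680766/703 = 5678657/703 ≈ 8077.8)
sqrt(d + J) = sqrt(5678657/703 - 1738789) = sqrt(-1216690010/703) = I*sqrt(855333077030)/703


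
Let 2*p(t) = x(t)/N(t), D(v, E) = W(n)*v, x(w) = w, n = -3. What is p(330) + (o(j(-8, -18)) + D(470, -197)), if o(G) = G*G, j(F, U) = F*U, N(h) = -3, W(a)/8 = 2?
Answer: 28201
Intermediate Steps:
W(a) = 16 (W(a) = 8*2 = 16)
D(v, E) = 16*v
p(t) = -t/6 (p(t) = (t/(-3))/2 = (t*(-⅓))/2 = (-t/3)/2 = -t/6)
o(G) = G²
p(330) + (o(j(-8, -18)) + D(470, -197)) = -⅙*330 + ((-8*(-18))² + 16*470) = -55 + (144² + 7520) = -55 + (20736 + 7520) = -55 + 28256 = 28201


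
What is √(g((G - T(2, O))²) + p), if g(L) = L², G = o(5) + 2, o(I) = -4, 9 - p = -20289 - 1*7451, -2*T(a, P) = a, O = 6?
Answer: 5*√1110 ≈ 166.58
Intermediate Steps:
T(a, P) = -a/2
p = 27749 (p = 9 - (-20289 - 1*7451) = 9 - (-20289 - 7451) = 9 - 1*(-27740) = 9 + 27740 = 27749)
G = -2 (G = -4 + 2 = -2)
√(g((G - T(2, O))²) + p) = √(((-2 - (-1)*2/2)²)² + 27749) = √(((-2 - 1*(-1))²)² + 27749) = √(((-2 + 1)²)² + 27749) = √(((-1)²)² + 27749) = √(1² + 27749) = √(1 + 27749) = √27750 = 5*√1110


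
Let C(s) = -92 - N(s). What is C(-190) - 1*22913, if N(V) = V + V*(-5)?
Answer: -23765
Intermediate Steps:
N(V) = -4*V (N(V) = V - 5*V = -4*V)
C(s) = -92 + 4*s (C(s) = -92 - (-4)*s = -92 + 4*s)
C(-190) - 1*22913 = (-92 + 4*(-190)) - 1*22913 = (-92 - 760) - 22913 = -852 - 22913 = -23765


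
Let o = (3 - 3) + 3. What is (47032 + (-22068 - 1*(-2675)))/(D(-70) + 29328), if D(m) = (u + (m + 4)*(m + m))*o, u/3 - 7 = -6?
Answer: 9213/19019 ≈ 0.48441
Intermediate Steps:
o = 3 (o = 0 + 3 = 3)
u = 3 (u = 21 + 3*(-6) = 21 - 18 = 3)
D(m) = 9 + 6*m*(4 + m) (D(m) = (3 + (m + 4)*(m + m))*3 = (3 + (4 + m)*(2*m))*3 = (3 + 2*m*(4 + m))*3 = 9 + 6*m*(4 + m))
(47032 + (-22068 - 1*(-2675)))/(D(-70) + 29328) = (47032 + (-22068 - 1*(-2675)))/((9 + 6*(-70)**2 + 24*(-70)) + 29328) = (47032 + (-22068 + 2675))/((9 + 6*4900 - 1680) + 29328) = (47032 - 19393)/((9 + 29400 - 1680) + 29328) = 27639/(27729 + 29328) = 27639/57057 = 27639*(1/57057) = 9213/19019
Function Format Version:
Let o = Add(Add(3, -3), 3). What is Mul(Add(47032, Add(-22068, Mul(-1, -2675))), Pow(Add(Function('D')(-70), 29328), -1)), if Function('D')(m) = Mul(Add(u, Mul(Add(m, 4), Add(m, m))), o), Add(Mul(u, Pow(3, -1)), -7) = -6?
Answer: Rational(9213, 19019) ≈ 0.48441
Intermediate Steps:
o = 3 (o = Add(0, 3) = 3)
u = 3 (u = Add(21, Mul(3, -6)) = Add(21, -18) = 3)
Function('D')(m) = Add(9, Mul(6, m, Add(4, m))) (Function('D')(m) = Mul(Add(3, Mul(Add(m, 4), Add(m, m))), 3) = Mul(Add(3, Mul(Add(4, m), Mul(2, m))), 3) = Mul(Add(3, Mul(2, m, Add(4, m))), 3) = Add(9, Mul(6, m, Add(4, m))))
Mul(Add(47032, Add(-22068, Mul(-1, -2675))), Pow(Add(Function('D')(-70), 29328), -1)) = Mul(Add(47032, Add(-22068, Mul(-1, -2675))), Pow(Add(Add(9, Mul(6, Pow(-70, 2)), Mul(24, -70)), 29328), -1)) = Mul(Add(47032, Add(-22068, 2675)), Pow(Add(Add(9, Mul(6, 4900), -1680), 29328), -1)) = Mul(Add(47032, -19393), Pow(Add(Add(9, 29400, -1680), 29328), -1)) = Mul(27639, Pow(Add(27729, 29328), -1)) = Mul(27639, Pow(57057, -1)) = Mul(27639, Rational(1, 57057)) = Rational(9213, 19019)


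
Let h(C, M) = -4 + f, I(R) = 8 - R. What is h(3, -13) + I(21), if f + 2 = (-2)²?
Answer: -15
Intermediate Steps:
f = 2 (f = -2 + (-2)² = -2 + 4 = 2)
h(C, M) = -2 (h(C, M) = -4 + 2 = -2)
h(3, -13) + I(21) = -2 + (8 - 1*21) = -2 + (8 - 21) = -2 - 13 = -15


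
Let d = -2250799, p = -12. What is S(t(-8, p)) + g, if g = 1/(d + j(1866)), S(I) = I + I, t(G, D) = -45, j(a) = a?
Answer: -202403971/2248933 ≈ -90.000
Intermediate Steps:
S(I) = 2*I
g = -1/2248933 (g = 1/(-2250799 + 1866) = 1/(-2248933) = -1/2248933 ≈ -4.4466e-7)
S(t(-8, p)) + g = 2*(-45) - 1/2248933 = -90 - 1/2248933 = -202403971/2248933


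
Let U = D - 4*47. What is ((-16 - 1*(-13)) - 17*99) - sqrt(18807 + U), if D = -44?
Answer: -1686 - 5*sqrt(743) ≈ -1822.3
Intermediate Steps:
U = -232 (U = -44 - 4*47 = -44 - 188 = -232)
((-16 - 1*(-13)) - 17*99) - sqrt(18807 + U) = ((-16 - 1*(-13)) - 17*99) - sqrt(18807 - 232) = ((-16 + 13) - 1683) - sqrt(18575) = (-3 - 1683) - 5*sqrt(743) = -1686 - 5*sqrt(743)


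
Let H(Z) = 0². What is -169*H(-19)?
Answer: 0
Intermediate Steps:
H(Z) = 0
-169*H(-19) = -169*0 = 0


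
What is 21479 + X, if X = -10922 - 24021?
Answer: -13464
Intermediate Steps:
X = -34943
21479 + X = 21479 - 34943 = -13464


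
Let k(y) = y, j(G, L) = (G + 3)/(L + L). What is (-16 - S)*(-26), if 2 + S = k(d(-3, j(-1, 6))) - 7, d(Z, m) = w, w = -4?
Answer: 78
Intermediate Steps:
j(G, L) = (3 + G)/(2*L) (j(G, L) = (3 + G)/((2*L)) = (3 + G)*(1/(2*L)) = (3 + G)/(2*L))
d(Z, m) = -4
S = -13 (S = -2 + (-4 - 7) = -2 - 11 = -13)
(-16 - S)*(-26) = (-16 - 1*(-13))*(-26) = (-16 + 13)*(-26) = -3*(-26) = 78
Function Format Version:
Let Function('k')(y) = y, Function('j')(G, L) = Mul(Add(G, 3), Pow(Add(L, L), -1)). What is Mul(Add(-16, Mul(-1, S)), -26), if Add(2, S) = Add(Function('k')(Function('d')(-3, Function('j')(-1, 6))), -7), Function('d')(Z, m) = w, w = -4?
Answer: 78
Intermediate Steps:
Function('j')(G, L) = Mul(Rational(1, 2), Pow(L, -1), Add(3, G)) (Function('j')(G, L) = Mul(Add(3, G), Pow(Mul(2, L), -1)) = Mul(Add(3, G), Mul(Rational(1, 2), Pow(L, -1))) = Mul(Rational(1, 2), Pow(L, -1), Add(3, G)))
Function('d')(Z, m) = -4
S = -13 (S = Add(-2, Add(-4, -7)) = Add(-2, -11) = -13)
Mul(Add(-16, Mul(-1, S)), -26) = Mul(Add(-16, Mul(-1, -13)), -26) = Mul(Add(-16, 13), -26) = Mul(-3, -26) = 78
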